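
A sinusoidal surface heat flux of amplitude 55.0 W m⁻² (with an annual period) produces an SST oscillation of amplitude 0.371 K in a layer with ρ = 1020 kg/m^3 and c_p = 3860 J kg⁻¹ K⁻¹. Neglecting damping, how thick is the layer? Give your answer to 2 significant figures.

190 m

ω = 2π / 3.15×10^7 s = 1.99×10^-7 s⁻¹.
Required C = F₀ / (A ω) = 55.0 / (0.371 × 1.99×10^-7) = 7.44×10^8 J/(m²·K).
D = C / (ρ c_p) = 7.44×10^8 / (1020 × 3860) = 189 m.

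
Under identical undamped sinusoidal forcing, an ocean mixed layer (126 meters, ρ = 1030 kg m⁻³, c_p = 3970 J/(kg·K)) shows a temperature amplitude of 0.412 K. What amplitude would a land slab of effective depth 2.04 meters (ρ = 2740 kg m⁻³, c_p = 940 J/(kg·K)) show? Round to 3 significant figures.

40.4 K

C_ocean = 5.15×10^8 J/(m²·K); C_land = 5.25×10^6 J/(m²·K).
A ∝ 1/C ⇒ A_land = A_ocean × C_ocean/C_land = 0.412 × 98.1 = 40.4 K.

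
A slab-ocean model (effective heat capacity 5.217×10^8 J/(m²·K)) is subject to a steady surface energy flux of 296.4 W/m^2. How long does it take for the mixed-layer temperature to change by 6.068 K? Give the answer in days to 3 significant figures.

Areal heat capacity C = 5.217×10^8 J/(m²·K) (given).
Time required: Δt = C ΔT / F = 5.22×10^8 × 6.068 / 296.4 = 1.07×10^7 s.
In days: 1.07×10^7 s / (86400 s/day) = 124 days.

124 days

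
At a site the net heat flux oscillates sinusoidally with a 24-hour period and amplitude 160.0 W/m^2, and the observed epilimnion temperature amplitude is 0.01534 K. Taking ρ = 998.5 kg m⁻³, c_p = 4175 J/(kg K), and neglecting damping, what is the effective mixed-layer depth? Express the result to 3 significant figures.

34.4 m

ω = 2π / 86400 s = 7.27×10^-5 s⁻¹.
Required C = F₀ / (A ω) = 160.0 / (0.01534 × 7.27×10^-5) = 1.43×10^8 J/(m²·K).
D = C / (ρ c_p) = 1.43×10^8 / (998.5 × 4175) = 34.4 m.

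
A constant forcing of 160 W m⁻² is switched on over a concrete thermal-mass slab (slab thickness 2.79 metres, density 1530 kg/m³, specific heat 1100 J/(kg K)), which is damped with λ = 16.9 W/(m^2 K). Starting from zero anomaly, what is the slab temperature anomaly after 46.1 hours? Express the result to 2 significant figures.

Areal heat capacity C = ρ c_p D = 1530 × 1100 × 2.79 = 4.70×10^6 J/(m^2 K).
τ = C / λ = 4.70×10^6 / 16.9 = 2.78×10^5 s.
Equilibrium anomaly ΔT_eq = F / λ = 160 / 16.9 = 9.47 K.
t = 46.1 hours = 1.66×10^5 s, so t/τ = 0.597.
ΔT(t) = ΔT_eq (1 − e^(−t/τ)) = 9.47 × (1 − e^−0.597) = 4.26 K.

4.3 K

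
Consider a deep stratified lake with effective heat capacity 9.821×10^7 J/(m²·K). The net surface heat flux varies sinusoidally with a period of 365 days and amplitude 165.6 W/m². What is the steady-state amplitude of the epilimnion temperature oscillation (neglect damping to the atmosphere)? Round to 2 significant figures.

8.5 K

Areal heat capacity C = 9.821×10^7 J/(m²·K) (given).
Angular frequency ω = 2π / T = 2π / 3.15×10^7 s = 1.99×10^-7 s⁻¹.
Cω = 9.82×10^7 × 1.99×10^-7 = 19.6 W/(m²·K).
Amplitude A = F₀ / (Cω) = 165.6 / 19.6 = 8.46 K.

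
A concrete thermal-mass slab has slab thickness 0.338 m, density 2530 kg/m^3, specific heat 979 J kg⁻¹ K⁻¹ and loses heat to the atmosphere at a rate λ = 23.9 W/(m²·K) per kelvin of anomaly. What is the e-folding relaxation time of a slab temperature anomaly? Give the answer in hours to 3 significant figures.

9.73 hours

Areal heat capacity C = ρ c_p D = 2530 × 979 × 0.338 = 8.37×10^5 J/(m^2 K).
Relaxation time τ = C / λ = 8.37×10^5 / 23.9 = 35000 s.
In hours: 35000 s / (3600 s/hour) = 9.73 hours.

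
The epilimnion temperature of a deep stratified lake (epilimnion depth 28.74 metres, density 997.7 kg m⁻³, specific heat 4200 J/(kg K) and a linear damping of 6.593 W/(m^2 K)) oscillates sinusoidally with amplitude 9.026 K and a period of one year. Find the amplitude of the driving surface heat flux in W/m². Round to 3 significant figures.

Areal heat capacity C = ρ c_p D = 997.7 × 4200 × 28.74 = 1.20×10^8 J m⁻² K⁻¹.
ω = 2π / 3.15×10^7 s = 1.99×10^-7 s⁻¹.
√((Cω)² + λ²) = √((24.0)² + 6.593²) = 24.9 W/(m²·K).
F₀ = A × √((Cω)²+λ²) = 9.026 × 24.9 = 225 W/m².

225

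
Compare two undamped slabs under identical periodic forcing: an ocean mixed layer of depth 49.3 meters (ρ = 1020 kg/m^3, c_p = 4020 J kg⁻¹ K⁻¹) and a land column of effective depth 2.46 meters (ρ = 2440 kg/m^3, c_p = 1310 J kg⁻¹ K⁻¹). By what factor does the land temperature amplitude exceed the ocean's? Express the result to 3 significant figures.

25.7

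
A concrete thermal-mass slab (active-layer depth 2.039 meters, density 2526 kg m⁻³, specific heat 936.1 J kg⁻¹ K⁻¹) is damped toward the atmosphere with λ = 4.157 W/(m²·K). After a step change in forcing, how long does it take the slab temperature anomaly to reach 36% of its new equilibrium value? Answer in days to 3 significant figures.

5.99 days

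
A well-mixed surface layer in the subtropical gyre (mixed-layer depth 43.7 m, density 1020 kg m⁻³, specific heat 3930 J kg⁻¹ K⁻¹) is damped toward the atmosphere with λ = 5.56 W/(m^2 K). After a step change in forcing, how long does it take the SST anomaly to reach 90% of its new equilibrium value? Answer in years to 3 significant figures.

Areal heat capacity C = ρ c_p D = 1020 × 3930 × 43.7 = 1.75×10^8 J m⁻² K⁻¹.
τ = C / λ = 1.75×10^8 / 5.56 = 3.15×10^7 s.
Fraction reached: 1 − e^(−t/τ) = 0.90 ⇒ t = −τ ln(1 − 0.90) = τ × 2.30.
t = 7.25×10^7 s = 2.30 years.

2.30 years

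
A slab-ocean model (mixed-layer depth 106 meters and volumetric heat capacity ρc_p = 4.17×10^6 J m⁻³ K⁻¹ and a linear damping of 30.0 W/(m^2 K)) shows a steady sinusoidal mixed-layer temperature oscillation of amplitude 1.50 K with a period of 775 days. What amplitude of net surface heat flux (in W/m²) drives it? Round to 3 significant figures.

Areal heat capacity C = ρc_p × D = 4.17×10^6 × 106 = 4.42×10^8 J/(m^2 K).
ω = 2π / 6.70×10^7 s = 9.38×10^-8 s⁻¹.
√((Cω)² + λ²) = √((41.5)² + 30.0²) = 51.2 W/(m²·K).
F₀ = A × √((Cω)²+λ²) = 1.50 × 51.2 = 76.8 W/m².

76.8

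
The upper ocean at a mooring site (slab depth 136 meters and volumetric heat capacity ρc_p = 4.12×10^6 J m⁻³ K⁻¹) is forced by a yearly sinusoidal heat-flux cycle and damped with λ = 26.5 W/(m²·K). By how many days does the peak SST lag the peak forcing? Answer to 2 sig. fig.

Areal heat capacity C = ρc_p × D = 4.12×10^6 × 136 = 5.60×10^8 J/(m²·K).
ω = 2π / 3.15×10^7 s = 1.99×10^-7 s⁻¹.
Phase lag φ = arctan(Cω/λ) = arctan(112/26.5) = 1.34 rad.
Time lag = φ / ω = 1.34 / 1.99×10^-7 = 6.71×10^6 s = 77.7 days.

78 days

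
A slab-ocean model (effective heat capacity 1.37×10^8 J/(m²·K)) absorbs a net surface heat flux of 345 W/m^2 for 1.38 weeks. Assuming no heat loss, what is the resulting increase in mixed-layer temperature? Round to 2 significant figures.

Areal heat capacity C = 1.37×10^8 J/(m²·K) (given).
Net heat input Q = F Δt = 345 × (1.38 weeks × 6.048×10^5 s/week) = 2.88×10^8 J/m².
ΔT = Q / C = 2.88×10^8 / 1.37×10^8 = 2.10 K.

2.1 K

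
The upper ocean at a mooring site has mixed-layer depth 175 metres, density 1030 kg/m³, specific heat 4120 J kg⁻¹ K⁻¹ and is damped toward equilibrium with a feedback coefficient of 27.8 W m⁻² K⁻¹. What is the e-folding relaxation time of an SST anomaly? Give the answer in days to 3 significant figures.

Areal heat capacity C = ρ c_p D = 1030 × 4120 × 175 = 7.43×10^8 J m⁻² K⁻¹.
Relaxation time τ = C / λ = 7.43×10^8 / 27.8 = 2.67×10^7 s.
In days: 2.67×10^7 s / (86400 s/day) = 309 days.

309 days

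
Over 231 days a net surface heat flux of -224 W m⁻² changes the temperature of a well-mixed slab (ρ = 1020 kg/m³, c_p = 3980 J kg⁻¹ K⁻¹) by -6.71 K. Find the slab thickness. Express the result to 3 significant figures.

164 m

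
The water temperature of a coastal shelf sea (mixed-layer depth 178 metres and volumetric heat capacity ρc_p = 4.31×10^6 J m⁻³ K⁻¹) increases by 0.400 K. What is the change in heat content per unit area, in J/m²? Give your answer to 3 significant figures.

3.07×10^8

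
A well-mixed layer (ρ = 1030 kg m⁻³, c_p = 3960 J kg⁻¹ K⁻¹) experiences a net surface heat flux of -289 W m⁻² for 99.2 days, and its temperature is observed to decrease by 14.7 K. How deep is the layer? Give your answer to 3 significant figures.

41.3 m

Heat input Q = F Δt = -289 × 8.57×10^6 s = -2.48×10^9 J/m².
Required areal heat capacity C = Q / ΔT = 1.69×10^8 J/(m²·K).
Depth D = C / (ρ c_p) = 1.69×10^8 / (1030 × 3960) = 41.3 m.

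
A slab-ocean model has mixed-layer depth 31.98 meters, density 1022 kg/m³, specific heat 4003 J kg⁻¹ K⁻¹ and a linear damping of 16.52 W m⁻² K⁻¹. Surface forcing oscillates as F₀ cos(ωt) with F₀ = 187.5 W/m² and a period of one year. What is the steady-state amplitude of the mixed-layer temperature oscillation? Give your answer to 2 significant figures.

6.1 K

Areal heat capacity C = ρ c_p D = 1022 × 4003 × 31.98 = 1.31×10^8 J/(m²·K).
Angular frequency ω = 2π / T = 2π / 3.15×10^7 s = 1.99×10^-7 s⁻¹.
√((Cω)² + λ²) = √((26.1)² + 16.52²) = 30.9 W/(m²·K).
Amplitude A = F₀ / √((Cω)²+λ²) = 187.5 / 30.9 = 6.08 K.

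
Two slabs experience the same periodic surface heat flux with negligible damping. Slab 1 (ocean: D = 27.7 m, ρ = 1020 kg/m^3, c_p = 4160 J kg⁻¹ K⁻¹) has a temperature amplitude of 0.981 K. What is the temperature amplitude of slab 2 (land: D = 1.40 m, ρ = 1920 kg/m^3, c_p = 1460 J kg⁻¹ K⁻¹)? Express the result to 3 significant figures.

29.4 K

C_ocean = 1.18×10^8 J/(m²·K); C_land = 3.92×10^6 J/(m²·K).
A ∝ 1/C ⇒ A_land = A_ocean × C_ocean/C_land = 0.981 × 29.9 = 29.4 K.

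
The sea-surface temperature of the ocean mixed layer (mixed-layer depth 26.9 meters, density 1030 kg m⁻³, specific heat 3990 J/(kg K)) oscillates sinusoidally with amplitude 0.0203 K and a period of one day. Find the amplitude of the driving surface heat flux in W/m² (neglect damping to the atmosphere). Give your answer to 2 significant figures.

160

Areal heat capacity C = ρ c_p D = 1030 × 3990 × 26.9 = 1.11×10^8 J/(m²·K).
ω = 2π / 86400 s = 7.27×10^-5 s⁻¹.
Cω = 1.11×10^8 × 7.27×10^-5 = 8040 W/(m²·K).
F₀ = A × Cω = 0.0203 × 8040 = 163 W/m².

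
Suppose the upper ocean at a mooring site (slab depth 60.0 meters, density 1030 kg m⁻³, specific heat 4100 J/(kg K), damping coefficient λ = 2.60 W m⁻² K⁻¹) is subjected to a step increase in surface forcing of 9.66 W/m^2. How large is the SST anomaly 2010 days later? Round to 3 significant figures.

3.09 K

Areal heat capacity C = ρ c_p D = 1030 × 4100 × 60.0 = 2.53×10^8 J/(m²·K).
τ = C / λ = 2.53×10^8 / 2.60 = 9.75×10^7 s.
Equilibrium anomaly ΔT_eq = F / λ = 9.66 / 2.60 = 3.72 K.
t = 2010 days = 1.74×10^8 s, so t/τ = 1.78.
ΔT(t) = ΔT_eq (1 − e^(−t/τ)) = 3.72 × (1 − e^−1.78) = 3.09 K.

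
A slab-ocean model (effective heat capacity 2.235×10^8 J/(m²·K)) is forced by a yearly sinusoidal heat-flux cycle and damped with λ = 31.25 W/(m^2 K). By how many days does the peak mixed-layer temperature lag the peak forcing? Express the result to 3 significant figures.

Areal heat capacity C = 2.235×10^8 J/(m²·K) (given).
ω = 2π / 3.15×10^7 s = 1.99×10^-7 s⁻¹.
Phase lag φ = arctan(Cω/λ) = arctan(44.5/31.25) = 0.959 rad.
Time lag = φ / ω = 0.959 / 1.99×10^-7 = 4.81×10^6 s = 55.7 days.

55.7 days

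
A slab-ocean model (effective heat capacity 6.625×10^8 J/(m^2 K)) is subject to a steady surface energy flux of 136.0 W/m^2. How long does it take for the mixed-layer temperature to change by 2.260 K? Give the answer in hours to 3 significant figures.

Areal heat capacity C = 6.625×10^8 J/(m^2 K) (given).
Time required: Δt = C ΔT / F = 6.62×10^8 × 2.260 / 136.0 = 1.10×10^7 s.
In hours: 1.10×10^7 s / (3600 s/hour) = 3060 hours.

3060 hours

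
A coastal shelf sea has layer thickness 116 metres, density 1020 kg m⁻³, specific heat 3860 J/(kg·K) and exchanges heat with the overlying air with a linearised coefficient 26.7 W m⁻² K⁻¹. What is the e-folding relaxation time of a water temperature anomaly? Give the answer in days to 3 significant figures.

198 days

Areal heat capacity C = ρ c_p D = 1020 × 3860 × 116 = 4.57×10^8 J/(m²·K).
Relaxation time τ = C / λ = 4.57×10^8 / 26.7 = 1.71×10^7 s.
In days: 1.71×10^7 s / (86400 s/day) = 198 days.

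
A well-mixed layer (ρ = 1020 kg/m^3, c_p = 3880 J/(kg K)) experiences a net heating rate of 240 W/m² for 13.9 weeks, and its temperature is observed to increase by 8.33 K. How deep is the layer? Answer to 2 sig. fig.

Heat input Q = F Δt = 240 × 8.41×10^6 s = 2.02×10^9 J/m².
Required areal heat capacity C = Q / ΔT = 2.42×10^8 J/(m²·K).
Depth D = C / (ρ c_p) = 2.42×10^8 / (1020 × 3880) = 61.2 m.

61 m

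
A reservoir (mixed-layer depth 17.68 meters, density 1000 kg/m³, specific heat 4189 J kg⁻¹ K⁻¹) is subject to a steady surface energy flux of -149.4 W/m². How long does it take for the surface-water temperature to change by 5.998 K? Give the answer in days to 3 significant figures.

34.4 days

Areal heat capacity C = ρ c_p D = 1000 × 4189 × 17.68 = 7.41×10^7 J/(m²·K).
Time required: Δt = C ΔT / F = 7.41×10^7 × -5.998 / -149.4 = 2.97×10^6 s.
In days: 2.97×10^6 s / (86400 s/day) = 34.4 days.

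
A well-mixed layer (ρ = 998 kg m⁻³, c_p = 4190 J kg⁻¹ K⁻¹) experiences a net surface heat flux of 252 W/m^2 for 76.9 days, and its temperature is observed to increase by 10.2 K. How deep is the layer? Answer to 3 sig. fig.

39.3 m

Heat input Q = F Δt = 252 × 6.64×10^6 s = 1.67×10^9 J/m².
Required areal heat capacity C = Q / ΔT = 1.64×10^8 J/(m²·K).
Depth D = C / (ρ c_p) = 1.64×10^8 / (998 × 4190) = 39.3 m.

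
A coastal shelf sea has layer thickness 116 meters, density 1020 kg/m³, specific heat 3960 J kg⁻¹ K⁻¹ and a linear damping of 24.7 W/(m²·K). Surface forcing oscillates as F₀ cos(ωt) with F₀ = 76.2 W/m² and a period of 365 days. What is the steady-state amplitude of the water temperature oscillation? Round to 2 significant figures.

Areal heat capacity C = ρ c_p D = 1020 × 3960 × 116 = 4.69×10^8 J m⁻² K⁻¹.
Angular frequency ω = 2π / T = 2π / 3.15×10^7 s = 1.99×10^-7 s⁻¹.
√((Cω)² + λ²) = √((93.4)² + 24.7²) = 96.6 W/(m²·K).
Amplitude A = F₀ / √((Cω)²+λ²) = 76.2 / 96.6 = 0.789 K.

0.79 K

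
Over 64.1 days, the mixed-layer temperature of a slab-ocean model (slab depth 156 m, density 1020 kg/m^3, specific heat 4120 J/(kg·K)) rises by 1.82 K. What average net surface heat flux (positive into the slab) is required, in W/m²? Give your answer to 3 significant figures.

Areal heat capacity C = ρ c_p D = 1020 × 4120 × 156 = 6.56×10^8 J/(m^2 K).
Required heat per unit area: Q = C ΔT = 6.56×10^8 × 1.82 = 1.19×10^9 J/m².
Flux F = Q / Δt = 1.19×10^9 / 5.54×10^6 s = 215 W/m².

215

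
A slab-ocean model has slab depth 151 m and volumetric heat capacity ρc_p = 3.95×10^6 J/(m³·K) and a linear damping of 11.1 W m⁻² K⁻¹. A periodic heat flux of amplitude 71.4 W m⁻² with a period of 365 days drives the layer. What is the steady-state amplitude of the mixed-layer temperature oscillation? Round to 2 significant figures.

0.60 K

Areal heat capacity C = ρc_p × D = 3.95×10^6 × 151 = 5.96×10^8 J/(m^2 K).
Angular frequency ω = 2π / T = 2π / 3.15×10^7 s = 1.99×10^-7 s⁻¹.
√((Cω)² + λ²) = √((119)² + 11.1²) = 119 W/(m²·K).
Amplitude A = F₀ / √((Cω)²+λ²) = 71.4 / 119 = 0.598 K.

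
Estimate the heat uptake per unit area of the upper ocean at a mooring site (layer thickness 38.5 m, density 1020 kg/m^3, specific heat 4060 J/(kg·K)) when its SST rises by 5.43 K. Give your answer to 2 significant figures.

8.7×10^8

Areal heat capacity C = ρ c_p D = 1020 × 4060 × 38.5 = 1.59×10^8 J/(m^2 K).
ΔQ = C ΔT = 1.59×10^8 × 5.43 = 8.66×10^8 J/m².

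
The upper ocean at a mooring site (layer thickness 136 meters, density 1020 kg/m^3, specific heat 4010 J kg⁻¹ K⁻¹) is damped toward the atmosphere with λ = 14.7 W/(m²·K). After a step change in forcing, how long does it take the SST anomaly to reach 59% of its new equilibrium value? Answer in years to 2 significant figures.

1.1 years

Areal heat capacity C = ρ c_p D = 1020 × 4010 × 136 = 5.56×10^8 J/(m²·K).
τ = C / λ = 5.56×10^8 / 14.7 = 3.78×10^7 s.
Fraction reached: 1 − e^(−t/τ) = 0.59 ⇒ t = −τ ln(1 − 0.59) = τ × 0.892.
t = 3.37×10^7 s = 1.07 years.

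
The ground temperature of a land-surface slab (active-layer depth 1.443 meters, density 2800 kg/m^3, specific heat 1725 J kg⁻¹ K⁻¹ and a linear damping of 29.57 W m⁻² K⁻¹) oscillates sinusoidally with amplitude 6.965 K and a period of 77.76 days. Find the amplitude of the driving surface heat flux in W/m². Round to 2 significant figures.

Areal heat capacity C = ρ c_p D = 2800 × 1725 × 1.443 = 6.97×10^6 J/(m^2 K).
ω = 2π / 6.72×10^6 s = 9.35×10^-7 s⁻¹.
√((Cω)² + λ²) = √((6.52)² + 29.57²) = 30.3 W/(m²·K).
F₀ = A × √((Cω)²+λ²) = 6.965 × 30.3 = 211 W/m².

210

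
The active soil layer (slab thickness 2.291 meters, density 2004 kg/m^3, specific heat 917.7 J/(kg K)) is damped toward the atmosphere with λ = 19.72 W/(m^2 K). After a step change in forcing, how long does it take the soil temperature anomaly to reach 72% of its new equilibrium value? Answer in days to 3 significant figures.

Areal heat capacity C = ρ c_p D = 2004 × 917.7 × 2.291 = 4.21×10^6 J/(m^2 K).
τ = C / λ = 4.21×10^6 / 19.72 = 2.14×10^5 s.
Fraction reached: 1 − e^(−t/τ) = 0.72 ⇒ t = −τ ln(1 − 0.72) = τ × 1.27.
t = 2.72×10^5 s = 3.15 days.

3.15 days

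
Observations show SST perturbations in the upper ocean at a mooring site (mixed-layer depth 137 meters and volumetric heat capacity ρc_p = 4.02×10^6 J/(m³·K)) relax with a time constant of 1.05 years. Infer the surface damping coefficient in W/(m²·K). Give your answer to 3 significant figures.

Areal heat capacity C = ρc_p × D = 4.02×10^6 × 137 = 5.51×10^8 J/(m²·K).
τ = 1.05 years = 3.31×10^7 s.
λ = C / τ = 5.51×10^8 / 3.31×10^7 = 16.6 W/(m²·K).

16.6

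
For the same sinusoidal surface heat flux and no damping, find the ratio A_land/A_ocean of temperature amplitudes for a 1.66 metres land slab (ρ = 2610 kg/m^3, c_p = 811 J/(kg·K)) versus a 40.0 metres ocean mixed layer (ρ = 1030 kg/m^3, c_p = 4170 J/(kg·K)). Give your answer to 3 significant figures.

48.9

C_ocean = 1030 × 4170 × 40.0 = 1.72×10^8 J/(m²·K).
C_land = 2610 × 811 × 1.66 = 3.51×10^6 J/(m²·K).
Undamped amplitude ∝ 1/C, so A_land/A_ocean = C_ocean/C_land = 48.9.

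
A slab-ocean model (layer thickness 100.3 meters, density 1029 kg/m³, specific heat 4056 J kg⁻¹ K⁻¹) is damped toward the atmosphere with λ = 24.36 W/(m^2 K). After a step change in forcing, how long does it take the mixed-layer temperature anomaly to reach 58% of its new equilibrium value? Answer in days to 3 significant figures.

173 days

Areal heat capacity C = ρ c_p D = 1029 × 4056 × 100.3 = 4.19×10^8 J m⁻² K⁻¹.
τ = C / λ = 4.19×10^8 / 24.36 = 1.72×10^7 s.
Fraction reached: 1 − e^(−t/τ) = 0.58 ⇒ t = −τ ln(1 − 0.58) = τ × 0.868.
t = 1.49×10^7 s = 173 days.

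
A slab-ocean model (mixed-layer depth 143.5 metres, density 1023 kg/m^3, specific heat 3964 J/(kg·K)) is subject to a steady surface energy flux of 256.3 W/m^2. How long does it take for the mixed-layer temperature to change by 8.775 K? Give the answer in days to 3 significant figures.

Areal heat capacity C = ρ c_p D = 1023 × 3964 × 143.5 = 5.82×10^8 J m⁻² K⁻¹.
Time required: Δt = C ΔT / F = 5.82×10^8 × 8.775 / 256.3 = 1.99×10^7 s.
In days: 1.99×10^7 s / (86400 s/day) = 231 days.

231 days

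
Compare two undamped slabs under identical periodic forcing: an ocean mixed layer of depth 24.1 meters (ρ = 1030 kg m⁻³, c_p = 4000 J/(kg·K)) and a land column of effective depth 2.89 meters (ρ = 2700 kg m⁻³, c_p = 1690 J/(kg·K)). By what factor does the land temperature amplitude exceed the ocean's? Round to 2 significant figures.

7.5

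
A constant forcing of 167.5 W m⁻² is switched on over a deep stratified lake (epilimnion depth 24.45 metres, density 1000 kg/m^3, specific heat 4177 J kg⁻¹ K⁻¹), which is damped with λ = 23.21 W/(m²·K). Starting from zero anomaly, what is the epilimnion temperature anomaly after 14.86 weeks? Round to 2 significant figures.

Areal heat capacity C = ρ c_p D = 1000 × 4177 × 24.45 = 1.02×10^8 J/(m^2 K).
τ = C / λ = 1.02×10^8 / 23.21 = 4.40×10^6 s.
Equilibrium anomaly ΔT_eq = F / λ = 167.5 / 23.21 = 7.22 K.
t = 14.86 weeks = 8.99×10^6 s, so t/τ = 2.04.
ΔT(t) = ΔT_eq (1 − e^(−t/τ)) = 7.22 × (1 − e^−2.04) = 6.28 K.

6.3 K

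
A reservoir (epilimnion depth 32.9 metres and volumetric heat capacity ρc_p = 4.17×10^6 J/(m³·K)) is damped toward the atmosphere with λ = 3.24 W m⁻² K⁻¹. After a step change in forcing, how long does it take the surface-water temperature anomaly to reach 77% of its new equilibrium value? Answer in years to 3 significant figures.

Areal heat capacity C = ρc_p × D = 4.17×10^6 × 32.9 = 1.37×10^8 J/(m²·K).
τ = C / λ = 1.37×10^8 / 3.24 = 4.23×10^7 s.
Fraction reached: 1 − e^(−t/τ) = 0.77 ⇒ t = −τ ln(1 − 0.77) = τ × 1.47.
t = 6.22×10^7 s = 1.97 years.

1.97 years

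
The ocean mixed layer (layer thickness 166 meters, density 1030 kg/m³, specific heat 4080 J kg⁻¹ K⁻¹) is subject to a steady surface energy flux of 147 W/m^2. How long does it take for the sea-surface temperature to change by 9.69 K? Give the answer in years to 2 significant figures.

1.5 years

Areal heat capacity C = ρ c_p D = 1030 × 4080 × 166 = 6.98×10^8 J/(m²·K).
Time required: Δt = C ΔT / F = 6.98×10^8 × 9.69 / 147 = 4.60×10^7 s.
In years: 4.60×10^7 s / (3.156×10^7 s/year) = 1.46 years.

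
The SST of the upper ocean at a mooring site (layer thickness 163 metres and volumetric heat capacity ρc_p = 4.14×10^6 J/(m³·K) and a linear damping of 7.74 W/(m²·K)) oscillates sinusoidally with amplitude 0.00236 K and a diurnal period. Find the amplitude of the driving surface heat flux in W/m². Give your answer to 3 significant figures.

Areal heat capacity C = ρc_p × D = 4.14×10^6 × 163 = 6.75×10^8 J/(m^2 K).
ω = 2π / 86400 s = 7.27×10^-5 s⁻¹.
√((Cω)² + λ²) = √((49100)² + 7.74²) = 49100 W/(m²·K).
F₀ = A × √((Cω)²+λ²) = 0.00236 × 49100 = 116 W/m².

116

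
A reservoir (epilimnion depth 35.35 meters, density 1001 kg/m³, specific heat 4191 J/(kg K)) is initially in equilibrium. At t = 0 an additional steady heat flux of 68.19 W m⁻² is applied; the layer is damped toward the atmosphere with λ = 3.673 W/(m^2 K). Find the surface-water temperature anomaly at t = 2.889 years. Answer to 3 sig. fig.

16.6 K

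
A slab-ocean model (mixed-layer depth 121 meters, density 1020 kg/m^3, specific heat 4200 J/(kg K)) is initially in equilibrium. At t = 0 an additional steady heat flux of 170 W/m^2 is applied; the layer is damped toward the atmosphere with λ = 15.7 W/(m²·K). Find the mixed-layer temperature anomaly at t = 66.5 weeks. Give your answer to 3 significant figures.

Areal heat capacity C = ρ c_p D = 1020 × 4200 × 121 = 5.18×10^8 J/(m^2 K).
τ = C / λ = 5.18×10^8 / 15.7 = 3.30×10^7 s.
Equilibrium anomaly ΔT_eq = F / λ = 170 / 15.7 = 10.8 K.
t = 66.5 weeks = 4.02×10^7 s, so t/τ = 1.22.
ΔT(t) = ΔT_eq (1 − e^(−t/τ)) = 10.8 × (1 − e^−1.22) = 7.63 K.

7.63 K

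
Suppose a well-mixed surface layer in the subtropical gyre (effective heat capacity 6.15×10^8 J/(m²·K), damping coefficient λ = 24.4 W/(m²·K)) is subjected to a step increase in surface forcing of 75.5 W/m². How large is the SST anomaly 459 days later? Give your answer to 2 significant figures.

Areal heat capacity C = 6.15×10^8 J/(m²·K) (given).
τ = C / λ = 6.15×10^8 / 24.4 = 2.52×10^7 s.
Equilibrium anomaly ΔT_eq = F / λ = 75.5 / 24.4 = 3.09 K.
t = 459 days = 3.97×10^7 s, so t/τ = 1.57.
ΔT(t) = ΔT_eq (1 − e^(−t/τ)) = 3.09 × (1 − e^−1.57) = 2.45 K.

2.5 K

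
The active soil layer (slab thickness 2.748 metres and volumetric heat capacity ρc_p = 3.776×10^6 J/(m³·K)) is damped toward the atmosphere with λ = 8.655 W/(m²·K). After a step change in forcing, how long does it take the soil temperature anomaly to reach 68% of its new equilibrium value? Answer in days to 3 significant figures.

Areal heat capacity C = ρc_p × D = 3.776×10^6 × 2.748 = 1.04×10^7 J m⁻² K⁻¹.
τ = C / λ = 1.04×10^7 / 8.655 = 1.20×10^6 s.
Fraction reached: 1 − e^(−t/τ) = 0.68 ⇒ t = −τ ln(1 − 0.68) = τ × 1.14.
t = 1.37×10^6 s = 15.8 days.

15.8 days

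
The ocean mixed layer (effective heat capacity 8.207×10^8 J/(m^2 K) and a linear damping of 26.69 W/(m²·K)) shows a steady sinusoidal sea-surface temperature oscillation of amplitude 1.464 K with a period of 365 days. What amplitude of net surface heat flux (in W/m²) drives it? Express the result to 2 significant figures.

240

Areal heat capacity C = 8.207×10^8 J/(m^2 K) (given).
ω = 2π / 3.15×10^7 s = 1.99×10^-7 s⁻¹.
√((Cω)² + λ²) = √((164)² + 26.69²) = 166 W/(m²·K).
F₀ = A × √((Cω)²+λ²) = 1.464 × 166 = 243 W/m².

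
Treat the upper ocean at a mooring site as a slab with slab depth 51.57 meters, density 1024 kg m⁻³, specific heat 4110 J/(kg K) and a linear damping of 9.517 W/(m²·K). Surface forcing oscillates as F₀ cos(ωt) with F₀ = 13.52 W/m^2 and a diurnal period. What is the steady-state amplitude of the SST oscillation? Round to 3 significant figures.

8.57×10^-4 K

Areal heat capacity C = ρ c_p D = 1024 × 4110 × 51.57 = 2.17×10^8 J/(m²·K).
Angular frequency ω = 2π / T = 2π / 86400 s = 7.27×10^-5 s⁻¹.
√((Cω)² + λ²) = √((15800)² + 9.517²) = 15800 W/(m²·K).
Amplitude A = F₀ / √((Cω)²+λ²) = 13.52 / 15800 = 8.57×10^-4 K.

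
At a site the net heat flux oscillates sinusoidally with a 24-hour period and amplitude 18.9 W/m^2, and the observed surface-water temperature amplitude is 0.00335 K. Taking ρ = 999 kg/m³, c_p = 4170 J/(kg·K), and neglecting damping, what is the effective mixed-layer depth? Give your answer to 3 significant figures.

ω = 2π / 86400 s = 7.27×10^-5 s⁻¹.
Required C = F₀ / (A ω) = 18.9 / (0.00335 × 7.27×10^-5) = 7.76×10^7 J/(m²·K).
D = C / (ρ c_p) = 7.76×10^7 / (999 × 4170) = 18.6 m.

18.6 m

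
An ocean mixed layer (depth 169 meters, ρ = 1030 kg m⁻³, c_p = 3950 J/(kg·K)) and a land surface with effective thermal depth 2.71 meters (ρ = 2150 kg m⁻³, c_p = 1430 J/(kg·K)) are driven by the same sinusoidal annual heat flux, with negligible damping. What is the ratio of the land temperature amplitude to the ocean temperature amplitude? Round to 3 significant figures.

C_ocean = 1030 × 3950 × 169 = 6.88×10^8 J/(m²·K).
C_land = 2150 × 1430 × 2.71 = 8.33×10^6 J/(m²·K).
Undamped amplitude ∝ 1/C, so A_land/A_ocean = C_ocean/C_land = 82.5.

82.5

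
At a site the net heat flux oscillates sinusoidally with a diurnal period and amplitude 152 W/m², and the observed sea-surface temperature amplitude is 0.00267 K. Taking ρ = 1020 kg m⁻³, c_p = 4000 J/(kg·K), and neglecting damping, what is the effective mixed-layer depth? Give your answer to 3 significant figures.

192 m

ω = 2π / 86400 s = 7.27×10^-5 s⁻¹.
Required C = F₀ / (A ω) = 152 / (0.00267 × 7.27×10^-5) = 7.83×10^8 J/(m²·K).
D = C / (ρ c_p) = 7.83×10^8 / (1020 × 4000) = 192 m.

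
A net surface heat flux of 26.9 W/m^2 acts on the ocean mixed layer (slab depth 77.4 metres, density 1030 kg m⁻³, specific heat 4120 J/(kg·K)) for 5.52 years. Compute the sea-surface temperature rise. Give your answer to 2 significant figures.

Areal heat capacity C = ρ c_p D = 1030 × 4120 × 77.4 = 3.28×10^8 J m⁻² K⁻¹.
Net heat input Q = F Δt = 26.9 × (5.52 years × 3.156×10^7 s/year) = 4.69×10^9 J/m².
ΔT = Q / C = 4.69×10^9 / 3.28×10^8 = 14.3 K.

14 K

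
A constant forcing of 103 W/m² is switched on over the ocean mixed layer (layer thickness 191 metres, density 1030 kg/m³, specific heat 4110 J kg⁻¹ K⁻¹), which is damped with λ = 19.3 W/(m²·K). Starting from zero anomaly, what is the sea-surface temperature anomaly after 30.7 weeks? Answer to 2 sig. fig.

1.9 K

Areal heat capacity C = ρ c_p D = 1030 × 4110 × 191 = 8.09×10^8 J/(m^2 K).
τ = C / λ = 8.09×10^8 / 19.3 = 4.19×10^7 s.
Equilibrium anomaly ΔT_eq = F / λ = 103 / 19.3 = 5.34 K.
t = 30.7 weeks = 1.86×10^7 s, so t/τ = 0.443.
ΔT(t) = ΔT_eq (1 − e^(−t/τ)) = 5.34 × (1 − e^−0.443) = 1.91 K.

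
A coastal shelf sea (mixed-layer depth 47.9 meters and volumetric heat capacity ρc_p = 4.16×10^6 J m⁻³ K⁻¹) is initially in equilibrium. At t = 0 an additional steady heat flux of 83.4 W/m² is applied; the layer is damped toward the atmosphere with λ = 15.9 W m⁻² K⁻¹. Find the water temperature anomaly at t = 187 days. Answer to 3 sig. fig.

3.80 K

Areal heat capacity C = ρc_p × D = 4.16×10^6 × 47.9 = 1.99×10^8 J/(m²·K).
τ = C / λ = 1.99×10^8 / 15.9 = 1.25×10^7 s.
Equilibrium anomaly ΔT_eq = F / λ = 83.4 / 15.9 = 5.25 K.
t = 187 days = 1.62×10^7 s, so t/τ = 1.29.
ΔT(t) = ΔT_eq (1 − e^(−t/τ)) = 5.25 × (1 − e^−1.29) = 3.80 K.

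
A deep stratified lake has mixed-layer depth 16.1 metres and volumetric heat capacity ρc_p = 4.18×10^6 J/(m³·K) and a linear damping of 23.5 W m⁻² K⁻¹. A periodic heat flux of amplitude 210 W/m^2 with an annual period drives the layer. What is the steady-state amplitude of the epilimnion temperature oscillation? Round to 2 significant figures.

7.8 K

Areal heat capacity C = ρc_p × D = 4.18×10^6 × 16.1 = 6.73×10^7 J/(m^2 K).
Angular frequency ω = 2π / T = 2π / 3.15×10^7 s = 1.99×10^-7 s⁻¹.
√((Cω)² + λ²) = √((13.4)² + 23.5²) = 27.1 W/(m²·K).
Amplitude A = F₀ / √((Cω)²+λ²) = 210 / 27.1 = 7.76 K.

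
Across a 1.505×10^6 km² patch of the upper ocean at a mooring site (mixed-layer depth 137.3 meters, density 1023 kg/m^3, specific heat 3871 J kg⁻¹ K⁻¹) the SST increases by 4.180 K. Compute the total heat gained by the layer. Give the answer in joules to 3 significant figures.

3.42×10^21 J

Areal heat capacity C = ρ c_p D = 1023 × 3871 × 137.3 = 5.44×10^8 J/(m²·K).
Heat per unit area: q = C ΔT = 5.44×10^8 × 4.180 = 2.27×10^9 J/m².
Total heat: Q = q × A = 2.27×10^9 × (1.505×10^6 × 10⁶ m²) = 3.42×10^21 J.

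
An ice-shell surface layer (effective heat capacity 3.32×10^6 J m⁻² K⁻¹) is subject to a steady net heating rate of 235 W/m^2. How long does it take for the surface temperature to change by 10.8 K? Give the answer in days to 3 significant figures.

Areal heat capacity C = 3.32×10^6 J m⁻² K⁻¹ (given).
Time required: Δt = C ΔT / F = 3.32×10^6 × 10.8 / 235 = 1.53×10^5 s.
In days: 1.53×10^5 s / (86400 s/day) = 1.77 days.

1.77 days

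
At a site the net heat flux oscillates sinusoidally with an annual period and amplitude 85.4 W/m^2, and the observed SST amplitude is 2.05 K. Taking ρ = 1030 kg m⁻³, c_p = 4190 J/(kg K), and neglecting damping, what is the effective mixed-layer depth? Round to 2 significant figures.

ω = 2π / 3.15×10^7 s = 1.99×10^-7 s⁻¹.
Required C = F₀ / (A ω) = 85.4 / (2.05 × 1.99×10^-7) = 2.09×10^8 J/(m²·K).
D = C / (ρ c_p) = 2.09×10^8 / (1030 × 4190) = 48.4 m.

48 m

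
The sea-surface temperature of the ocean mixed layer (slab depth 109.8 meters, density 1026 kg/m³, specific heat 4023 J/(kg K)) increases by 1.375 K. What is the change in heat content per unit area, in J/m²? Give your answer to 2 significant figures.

6.2×10^8

Areal heat capacity C = ρ c_p D = 1026 × 4023 × 109.8 = 4.53×10^8 J m⁻² K⁻¹.
ΔQ = C ΔT = 4.53×10^8 × 1.375 = 6.23×10^8 J/m².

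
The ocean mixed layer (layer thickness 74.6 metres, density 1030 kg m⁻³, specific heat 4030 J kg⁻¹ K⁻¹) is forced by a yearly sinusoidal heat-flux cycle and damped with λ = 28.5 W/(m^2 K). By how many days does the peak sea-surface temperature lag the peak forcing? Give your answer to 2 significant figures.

Areal heat capacity C = ρ c_p D = 1030 × 4030 × 74.6 = 3.10×10^8 J/(m^2 K).
ω = 2π / 3.15×10^7 s = 1.99×10^-7 s⁻¹.
Phase lag φ = arctan(Cω/λ) = arctan(61.7/28.5) = 1.14 rad.
Time lag = φ / ω = 1.14 / 1.99×10^-7 = 5.71×10^6 s = 66.1 days.

66 days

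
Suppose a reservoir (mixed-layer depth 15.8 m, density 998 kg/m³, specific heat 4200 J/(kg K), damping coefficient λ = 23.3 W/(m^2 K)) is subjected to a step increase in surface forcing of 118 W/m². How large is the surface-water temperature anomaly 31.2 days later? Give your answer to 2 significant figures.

3.1 K

Areal heat capacity C = ρ c_p D = 998 × 4200 × 15.8 = 6.62×10^7 J m⁻² K⁻¹.
τ = C / λ = 6.62×10^7 / 23.3 = 2.84×10^6 s.
Equilibrium anomaly ΔT_eq = F / λ = 118 / 23.3 = 5.06 K.
t = 31.2 days = 2.70×10^6 s, so t/τ = 0.948.
ΔT(t) = ΔT_eq (1 − e^(−t/τ)) = 5.06 × (1 − e^−0.948) = 3.10 K.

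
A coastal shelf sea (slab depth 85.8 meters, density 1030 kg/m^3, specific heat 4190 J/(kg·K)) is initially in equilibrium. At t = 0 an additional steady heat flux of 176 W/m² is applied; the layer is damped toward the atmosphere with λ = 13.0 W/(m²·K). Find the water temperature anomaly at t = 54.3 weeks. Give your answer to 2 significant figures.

9.3 K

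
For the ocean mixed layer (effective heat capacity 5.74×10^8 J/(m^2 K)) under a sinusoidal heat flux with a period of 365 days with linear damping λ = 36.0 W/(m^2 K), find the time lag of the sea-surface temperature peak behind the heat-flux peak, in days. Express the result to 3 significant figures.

Areal heat capacity C = 5.74×10^8 J/(m^2 K) (given).
ω = 2π / 3.15×10^7 s = 1.99×10^-7 s⁻¹.
Phase lag φ = arctan(Cω/λ) = arctan(114/36.0) = 1.27 rad.
Time lag = φ / ω = 1.27 / 1.99×10^-7 = 6.35×10^6 s = 73.5 days.

73.5 days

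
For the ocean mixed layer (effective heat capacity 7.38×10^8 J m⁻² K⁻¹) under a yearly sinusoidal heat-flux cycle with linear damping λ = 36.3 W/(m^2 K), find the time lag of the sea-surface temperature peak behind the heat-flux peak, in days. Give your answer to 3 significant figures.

77.2 days

Areal heat capacity C = 7.38×10^8 J m⁻² K⁻¹ (given).
ω = 2π / 3.15×10^7 s = 1.99×10^-7 s⁻¹.
Phase lag φ = arctan(Cω/λ) = arctan(147/36.3) = 1.33 rad.
Time lag = φ / ω = 1.33 / 1.99×10^-7 = 6.67×10^6 s = 77.2 days.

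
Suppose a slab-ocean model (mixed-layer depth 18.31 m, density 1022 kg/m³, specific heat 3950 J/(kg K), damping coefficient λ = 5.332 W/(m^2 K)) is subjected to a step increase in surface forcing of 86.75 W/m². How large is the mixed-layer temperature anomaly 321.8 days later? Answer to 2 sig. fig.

Areal heat capacity C = ρ c_p D = 1022 × 3950 × 18.31 = 7.39×10^7 J m⁻² K⁻¹.
τ = C / λ = 7.39×10^7 / 5.332 = 1.39×10^7 s.
Equilibrium anomaly ΔT_eq = F / λ = 86.75 / 5.332 = 16.3 K.
t = 321.8 days = 2.78×10^7 s, so t/τ = 2.01.
ΔT(t) = ΔT_eq (1 − e^(−t/τ)) = 16.3 × (1 − e^−2.01) = 14.1 K.

14 K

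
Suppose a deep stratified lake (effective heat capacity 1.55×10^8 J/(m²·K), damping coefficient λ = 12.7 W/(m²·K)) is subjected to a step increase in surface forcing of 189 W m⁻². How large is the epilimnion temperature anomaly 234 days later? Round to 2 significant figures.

12 K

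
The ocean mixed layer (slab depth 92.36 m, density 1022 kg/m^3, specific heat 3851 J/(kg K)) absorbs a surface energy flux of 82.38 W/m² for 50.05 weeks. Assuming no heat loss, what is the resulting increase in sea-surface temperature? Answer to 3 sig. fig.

Areal heat capacity C = ρ c_p D = 1022 × 3851 × 92.36 = 3.64×10^8 J/(m²·K).
Net heat input Q = F Δt = 82.38 × (50.05 weeks × 6.048×10^5 s/week) = 2.49×10^9 J/m².
ΔT = Q / C = 2.49×10^9 / 3.64×10^8 = 6.86 K.

6.86 K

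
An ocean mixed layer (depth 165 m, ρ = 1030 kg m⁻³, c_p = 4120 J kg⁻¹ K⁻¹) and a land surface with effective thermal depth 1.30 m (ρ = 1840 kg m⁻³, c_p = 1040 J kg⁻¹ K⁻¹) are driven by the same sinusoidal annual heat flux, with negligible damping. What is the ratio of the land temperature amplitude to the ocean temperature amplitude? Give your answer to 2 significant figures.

280

C_ocean = 1030 × 4120 × 165 = 7.00×10^8 J/(m²·K).
C_land = 1840 × 1040 × 1.30 = 2.49×10^6 J/(m²·K).
Undamped amplitude ∝ 1/C, so A_land/A_ocean = C_ocean/C_land = 281.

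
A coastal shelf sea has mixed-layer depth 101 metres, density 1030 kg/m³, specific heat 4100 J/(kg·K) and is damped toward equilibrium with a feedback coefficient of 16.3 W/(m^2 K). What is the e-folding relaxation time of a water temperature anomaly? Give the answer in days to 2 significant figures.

300 days

Areal heat capacity C = ρ c_p D = 1030 × 4100 × 101 = 4.27×10^8 J m⁻² K⁻¹.
Relaxation time τ = C / λ = 4.27×10^8 / 16.3 = 2.62×10^7 s.
In days: 2.62×10^7 s / (86400 s/day) = 303 days.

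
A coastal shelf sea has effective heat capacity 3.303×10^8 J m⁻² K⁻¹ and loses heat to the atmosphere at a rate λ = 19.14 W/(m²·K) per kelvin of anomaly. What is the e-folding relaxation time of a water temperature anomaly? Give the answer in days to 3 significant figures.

Areal heat capacity C = 3.303×10^8 J m⁻² K⁻¹ (given).
Relaxation time τ = C / λ = 3.30×10^8 / 19.14 = 1.73×10^7 s.
In days: 1.73×10^7 s / (86400 s/day) = 200 days.

200 days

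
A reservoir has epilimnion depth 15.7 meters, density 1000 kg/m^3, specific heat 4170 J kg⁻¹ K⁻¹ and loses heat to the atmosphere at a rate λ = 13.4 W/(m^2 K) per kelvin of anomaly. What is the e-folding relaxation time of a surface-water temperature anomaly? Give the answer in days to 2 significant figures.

57 days

Areal heat capacity C = ρ c_p D = 1000 × 4170 × 15.7 = 6.55×10^7 J/(m^2 K).
Relaxation time τ = C / λ = 6.55×10^7 / 13.4 = 4.89×10^6 s.
In days: 4.89×10^6 s / (86400 s/day) = 56.5 days.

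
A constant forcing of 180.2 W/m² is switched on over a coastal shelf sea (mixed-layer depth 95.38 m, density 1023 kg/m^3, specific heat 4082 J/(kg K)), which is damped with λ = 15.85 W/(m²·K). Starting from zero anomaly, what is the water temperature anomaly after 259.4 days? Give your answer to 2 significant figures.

6.7 K

Areal heat capacity C = ρ c_p D = 1023 × 4082 × 95.38 = 3.98×10^8 J/(m^2 K).
τ = C / λ = 3.98×10^8 / 15.85 = 2.51×10^7 s.
Equilibrium anomaly ΔT_eq = F / λ = 180.2 / 15.85 = 11.4 K.
t = 259.4 days = 2.24×10^7 s, so t/τ = 0.892.
ΔT(t) = ΔT_eq (1 − e^(−t/τ)) = 11.4 × (1 − e^−0.892) = 6.71 K.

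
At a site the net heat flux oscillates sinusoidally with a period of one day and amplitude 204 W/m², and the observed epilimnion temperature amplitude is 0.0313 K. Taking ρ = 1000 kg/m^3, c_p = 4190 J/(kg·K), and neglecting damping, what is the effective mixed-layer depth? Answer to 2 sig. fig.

21 m

ω = 2π / 86400 s = 7.27×10^-5 s⁻¹.
Required C = F₀ / (A ω) = 204 / (0.0313 × 7.27×10^-5) = 8.96×10^7 J/(m²·K).
D = C / (ρ c_p) = 8.96×10^7 / (1000 × 4190) = 21.4 m.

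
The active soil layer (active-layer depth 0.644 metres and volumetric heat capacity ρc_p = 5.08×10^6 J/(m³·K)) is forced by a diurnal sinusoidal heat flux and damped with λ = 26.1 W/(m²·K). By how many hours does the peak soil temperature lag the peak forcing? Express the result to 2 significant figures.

Areal heat capacity C = ρc_p × D = 5.08×10^6 × 0.644 = 3.27×10^6 J/(m²·K).
ω = 2π / 86400 s = 7.27×10^-5 s⁻¹.
Phase lag φ = arctan(Cω/λ) = arctan(238/26.1) = 1.46 rad.
Time lag = φ / ω = 1.46 / 7.27×10^-5 = 20100 s = 5.58 hours.

5.6 hours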